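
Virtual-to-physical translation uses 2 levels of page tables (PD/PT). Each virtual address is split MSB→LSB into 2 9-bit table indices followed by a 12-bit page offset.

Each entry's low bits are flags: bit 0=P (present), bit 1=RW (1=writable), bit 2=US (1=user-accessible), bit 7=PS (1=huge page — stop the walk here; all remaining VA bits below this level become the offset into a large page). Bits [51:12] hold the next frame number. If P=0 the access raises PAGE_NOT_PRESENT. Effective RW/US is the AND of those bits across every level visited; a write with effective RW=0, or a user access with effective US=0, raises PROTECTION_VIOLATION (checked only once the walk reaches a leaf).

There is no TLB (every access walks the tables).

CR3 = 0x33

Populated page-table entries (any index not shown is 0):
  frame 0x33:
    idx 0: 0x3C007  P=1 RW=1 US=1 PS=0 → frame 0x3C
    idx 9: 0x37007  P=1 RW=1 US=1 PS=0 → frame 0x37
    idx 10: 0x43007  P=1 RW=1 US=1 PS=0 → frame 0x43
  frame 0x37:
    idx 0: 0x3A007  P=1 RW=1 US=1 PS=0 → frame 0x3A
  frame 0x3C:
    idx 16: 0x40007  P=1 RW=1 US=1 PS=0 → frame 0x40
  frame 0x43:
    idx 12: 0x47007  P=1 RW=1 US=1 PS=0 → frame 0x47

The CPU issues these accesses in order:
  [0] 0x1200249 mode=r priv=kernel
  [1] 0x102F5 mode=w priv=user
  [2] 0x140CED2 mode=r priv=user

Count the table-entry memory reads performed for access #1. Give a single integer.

Per-access translation:
#0 VA=0x1200249 (r,kernel):
  L0: frame=0x33 idx=9 entry=0x37007 [P=1 RW=1 US=1 PS=0]
  L1: frame=0x37 idx=0 entry=0x3A007 [P=1 RW=1 US=1 PS=0]
  ⇒ phys 0x3A249  [2 reads]
#1 VA=0x102F5 (w,user):
  L0: frame=0x33 idx=0 entry=0x3C007 [P=1 RW=1 US=1 PS=0]
  L1: frame=0x3C idx=16 entry=0x40007 [P=1 RW=1 US=1 PS=0]
  ⇒ phys 0x402F5  [2 reads]
#2 VA=0x140CED2 (r,user):
  L0: frame=0x33 idx=10 entry=0x43007 [P=1 RW=1 US=1 PS=0]
  L1: frame=0x43 idx=12 entry=0x47007 [P=1 RW=1 US=1 PS=0]
  ⇒ phys 0x47ED2  [2 reads]

Entries read for #1: 2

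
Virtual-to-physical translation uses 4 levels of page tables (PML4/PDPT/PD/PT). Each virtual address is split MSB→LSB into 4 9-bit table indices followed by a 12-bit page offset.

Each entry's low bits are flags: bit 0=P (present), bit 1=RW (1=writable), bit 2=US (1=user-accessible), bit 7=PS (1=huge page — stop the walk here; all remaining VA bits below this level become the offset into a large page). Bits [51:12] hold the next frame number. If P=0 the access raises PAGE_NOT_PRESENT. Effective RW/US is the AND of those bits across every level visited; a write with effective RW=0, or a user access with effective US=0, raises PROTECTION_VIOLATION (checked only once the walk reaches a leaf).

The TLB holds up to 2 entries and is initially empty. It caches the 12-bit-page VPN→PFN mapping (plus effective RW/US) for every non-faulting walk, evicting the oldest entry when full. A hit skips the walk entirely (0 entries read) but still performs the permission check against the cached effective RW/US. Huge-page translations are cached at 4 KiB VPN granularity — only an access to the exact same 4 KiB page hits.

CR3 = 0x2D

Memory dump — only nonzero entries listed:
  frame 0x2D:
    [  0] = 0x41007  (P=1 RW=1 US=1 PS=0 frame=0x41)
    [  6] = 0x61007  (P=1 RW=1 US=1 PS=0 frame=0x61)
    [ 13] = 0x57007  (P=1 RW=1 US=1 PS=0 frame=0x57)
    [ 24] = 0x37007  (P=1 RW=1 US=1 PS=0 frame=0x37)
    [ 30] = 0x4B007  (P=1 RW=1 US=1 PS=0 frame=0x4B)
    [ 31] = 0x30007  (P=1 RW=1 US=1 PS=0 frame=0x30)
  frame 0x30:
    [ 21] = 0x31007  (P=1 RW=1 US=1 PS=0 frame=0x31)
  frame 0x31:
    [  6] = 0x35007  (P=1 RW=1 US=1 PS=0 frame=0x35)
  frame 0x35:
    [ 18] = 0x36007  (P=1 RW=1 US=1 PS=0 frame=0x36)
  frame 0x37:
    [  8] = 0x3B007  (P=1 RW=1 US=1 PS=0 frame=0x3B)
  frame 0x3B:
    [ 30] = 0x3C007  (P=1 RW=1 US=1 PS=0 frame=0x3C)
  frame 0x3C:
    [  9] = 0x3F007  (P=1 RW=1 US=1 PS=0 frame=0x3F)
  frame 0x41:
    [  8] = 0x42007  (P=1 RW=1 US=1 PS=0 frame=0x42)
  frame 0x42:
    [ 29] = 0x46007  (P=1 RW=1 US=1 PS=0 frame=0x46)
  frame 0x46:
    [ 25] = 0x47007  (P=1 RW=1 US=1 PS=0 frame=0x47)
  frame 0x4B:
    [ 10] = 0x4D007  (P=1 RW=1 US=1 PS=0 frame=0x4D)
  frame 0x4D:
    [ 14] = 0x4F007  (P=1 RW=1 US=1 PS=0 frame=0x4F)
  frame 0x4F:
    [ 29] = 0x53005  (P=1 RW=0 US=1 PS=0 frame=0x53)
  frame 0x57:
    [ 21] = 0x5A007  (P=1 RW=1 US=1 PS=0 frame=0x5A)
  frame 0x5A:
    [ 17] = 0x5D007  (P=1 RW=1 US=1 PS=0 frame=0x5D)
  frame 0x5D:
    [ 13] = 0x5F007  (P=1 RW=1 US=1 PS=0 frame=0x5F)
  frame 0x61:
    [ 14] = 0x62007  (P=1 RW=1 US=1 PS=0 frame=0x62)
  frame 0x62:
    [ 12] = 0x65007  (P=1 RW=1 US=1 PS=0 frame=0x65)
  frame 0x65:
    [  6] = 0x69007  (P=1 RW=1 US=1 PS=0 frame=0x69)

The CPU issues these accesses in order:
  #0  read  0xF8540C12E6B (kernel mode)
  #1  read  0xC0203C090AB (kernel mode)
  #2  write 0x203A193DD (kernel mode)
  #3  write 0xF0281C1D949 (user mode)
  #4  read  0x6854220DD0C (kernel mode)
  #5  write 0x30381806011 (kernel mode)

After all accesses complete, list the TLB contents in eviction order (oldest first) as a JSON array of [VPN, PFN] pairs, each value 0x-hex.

Per-access translation:
#0 VA=0xF8540C12E6B (r,kernel):
  lvl0: tbl 0x2D, slot 31 ⇒ 0x30007 (P1/RW1/US1/PS0)
  lvl1: tbl 0x30, slot 21 ⇒ 0x31007 (P1/RW1/US1/PS0)
  lvl2: tbl 0x31, slot 6 ⇒ 0x35007 (P1/RW1/US1/PS0)
  lvl3: tbl 0x35, slot 18 ⇒ 0x36007 (P1/RW1/US1/PS0)
  ✓ 0x36E6B  — 4 lookups
#1 VA=0xC0203C090AB (r,kernel):
  lvl0: tbl 0x2D, slot 24 ⇒ 0x37007 (P1/RW1/US1/PS0)
  lvl1: tbl 0x37, slot 8 ⇒ 0x3B007 (P1/RW1/US1/PS0)
  lvl2: tbl 0x3B, slot 30 ⇒ 0x3C007 (P1/RW1/US1/PS0)
  lvl3: tbl 0x3C, slot 9 ⇒ 0x3F007 (P1/RW1/US1/PS0)
  ✓ 0x3F0AB  — 4 lookups
#2 VA=0x203A193DD (w,kernel):
  lvl0: tbl 0x2D, slot 0 ⇒ 0x41007 (P1/RW1/US1/PS0)
  lvl1: tbl 0x41, slot 8 ⇒ 0x42007 (P1/RW1/US1/PS0)
  lvl2: tbl 0x42, slot 29 ⇒ 0x46007 (P1/RW1/US1/PS0)
  lvl3: tbl 0x46, slot 25 ⇒ 0x47007 (P1/RW1/US1/PS0)
  ✓ 0x473DD  — 4 lookups
#3 VA=0xF0281C1D949 (w,user):
  lvl0: tbl 0x2D, slot 30 ⇒ 0x4B007 (P1/RW1/US1/PS0)
  lvl1: tbl 0x4B, slot 10 ⇒ 0x4D007 (P1/RW1/US1/PS0)
  lvl2: tbl 0x4D, slot 14 ⇒ 0x4F007 (P1/RW1/US1/PS0)
  lvl3: tbl 0x4F, slot 29 ⇒ 0x53005 (P1/RW0/US1/PS0)
  ⇒ fault: PROTECTION_VIOLATION  — 4 lookups
#4 VA=0x6854220DD0C (r,kernel):
  lvl0: tbl 0x2D, slot 13 ⇒ 0x57007 (P1/RW1/US1/PS0)
  lvl1: tbl 0x57, slot 21 ⇒ 0x5A007 (P1/RW1/US1/PS0)
  lvl2: tbl 0x5A, slot 17 ⇒ 0x5D007 (P1/RW1/US1/PS0)
  lvl3: tbl 0x5D, slot 13 ⇒ 0x5F007 (P1/RW1/US1/PS0)
  ✓ 0x5FD0C  — 4 lookups
#5 VA=0x30381806011 (w,kernel):
  lvl0: tbl 0x2D, slot 6 ⇒ 0x61007 (P1/RW1/US1/PS0)
  lvl1: tbl 0x61, slot 14 ⇒ 0x62007 (P1/RW1/US1/PS0)
  lvl2: tbl 0x62, slot 12 ⇒ 0x65007 (P1/RW1/US1/PS0)
  lvl3: tbl 0x65, slot 6 ⇒ 0x69007 (P1/RW1/US1/PS0)
  ✓ 0x69011  — 4 lookups

TLB: [["0x6854220D", "0x5F"], ["0x30381806", "0x69"]]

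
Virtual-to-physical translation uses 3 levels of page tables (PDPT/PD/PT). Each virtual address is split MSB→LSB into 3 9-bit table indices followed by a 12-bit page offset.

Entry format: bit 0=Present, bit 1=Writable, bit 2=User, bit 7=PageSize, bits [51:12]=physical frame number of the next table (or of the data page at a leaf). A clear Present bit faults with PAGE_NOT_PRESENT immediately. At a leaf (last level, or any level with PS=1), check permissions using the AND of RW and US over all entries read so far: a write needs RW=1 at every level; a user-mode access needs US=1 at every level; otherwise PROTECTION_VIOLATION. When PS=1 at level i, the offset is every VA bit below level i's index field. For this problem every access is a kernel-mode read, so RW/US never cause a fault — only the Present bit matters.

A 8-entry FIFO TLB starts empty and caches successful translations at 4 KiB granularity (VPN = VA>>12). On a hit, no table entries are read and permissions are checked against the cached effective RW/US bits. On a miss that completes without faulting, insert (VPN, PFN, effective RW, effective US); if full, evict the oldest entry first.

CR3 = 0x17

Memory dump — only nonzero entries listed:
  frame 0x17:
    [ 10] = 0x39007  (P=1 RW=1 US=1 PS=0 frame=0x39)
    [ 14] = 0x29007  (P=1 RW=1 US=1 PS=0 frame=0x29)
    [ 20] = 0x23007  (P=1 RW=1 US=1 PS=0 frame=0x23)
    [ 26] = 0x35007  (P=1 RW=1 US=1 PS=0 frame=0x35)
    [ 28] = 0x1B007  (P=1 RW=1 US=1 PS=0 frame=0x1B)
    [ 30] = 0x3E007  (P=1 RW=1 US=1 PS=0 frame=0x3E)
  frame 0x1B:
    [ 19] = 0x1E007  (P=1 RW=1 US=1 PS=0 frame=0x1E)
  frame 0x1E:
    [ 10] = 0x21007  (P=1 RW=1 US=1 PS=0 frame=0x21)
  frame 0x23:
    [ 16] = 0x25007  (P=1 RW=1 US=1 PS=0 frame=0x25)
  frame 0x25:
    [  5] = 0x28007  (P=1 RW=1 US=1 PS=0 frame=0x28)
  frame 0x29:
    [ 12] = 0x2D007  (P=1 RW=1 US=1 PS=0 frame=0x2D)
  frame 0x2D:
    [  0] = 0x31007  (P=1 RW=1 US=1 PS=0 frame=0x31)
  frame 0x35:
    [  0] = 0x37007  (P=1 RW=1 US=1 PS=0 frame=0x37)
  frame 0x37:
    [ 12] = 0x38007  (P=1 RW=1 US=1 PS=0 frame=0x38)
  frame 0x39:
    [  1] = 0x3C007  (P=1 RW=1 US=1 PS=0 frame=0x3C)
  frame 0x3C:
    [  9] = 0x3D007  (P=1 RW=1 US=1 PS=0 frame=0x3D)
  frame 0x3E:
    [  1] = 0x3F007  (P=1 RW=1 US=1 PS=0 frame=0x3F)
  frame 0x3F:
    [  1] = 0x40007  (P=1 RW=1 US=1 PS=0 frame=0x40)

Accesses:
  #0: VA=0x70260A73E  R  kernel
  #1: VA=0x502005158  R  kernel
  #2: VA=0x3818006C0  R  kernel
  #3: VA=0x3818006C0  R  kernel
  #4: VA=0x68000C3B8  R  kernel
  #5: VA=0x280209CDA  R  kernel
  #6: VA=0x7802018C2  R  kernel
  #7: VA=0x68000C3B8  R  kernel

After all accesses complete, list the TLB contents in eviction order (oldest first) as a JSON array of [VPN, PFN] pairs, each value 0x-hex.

Walk each access:
#0 VA=0x70260A73E (r,kernel):
  L0: frame=0x17 idx=28 entry=0x1B007 [P=1 RW=1 US=1 PS=0]
  L1: frame=0x1B idx=19 entry=0x1E007 [P=1 RW=1 US=1 PS=0]
  L2: frame=0x1E idx=10 entry=0x21007 [P=1 RW=1 US=1 PS=0]
  → PA=0x2173E  (3 entries read)
#1 VA=0x502005158 (r,kernel):
  L0: frame=0x17 idx=20 entry=0x23007 [P=1 RW=1 US=1 PS=0]
  L1: frame=0x23 idx=16 entry=0x25007 [P=1 RW=1 US=1 PS=0]
  L2: frame=0x25 idx=5 entry=0x28007 [P=1 RW=1 US=1 PS=0]
  → PA=0x28158  (3 entries read)
#2 VA=0x3818006C0 (r,kernel):
  L0: frame=0x17 idx=14 entry=0x29007 [P=1 RW=1 US=1 PS=0]
  L1: frame=0x29 idx=12 entry=0x2D007 [P=1 RW=1 US=1 PS=0]
  L2: frame=0x2D idx=0 entry=0x31007 [P=1 RW=1 US=1 PS=0]
  → PA=0x316C0  (3 entries read)
#3 VA=0x3818006C0 (r,kernel):
  TLB hit vpn=0x381800 → PA=0x316C0
#4 VA=0x68000C3B8 (r,kernel):
  L0: frame=0x17 idx=26 entry=0x35007 [P=1 RW=1 US=1 PS=0]
  L1: frame=0x35 idx=0 entry=0x37007 [P=1 RW=1 US=1 PS=0]
  L2: frame=0x37 idx=12 entry=0x38007 [P=1 RW=1 US=1 PS=0]
  → PA=0x383B8  (3 entries read)
#5 VA=0x280209CDA (r,kernel):
  L0: frame=0x17 idx=10 entry=0x39007 [P=1 RW=1 US=1 PS=0]
  L1: frame=0x39 idx=1 entry=0x3C007 [P=1 RW=1 US=1 PS=0]
  L2: frame=0x3C idx=9 entry=0x3D007 [P=1 RW=1 US=1 PS=0]
  → PA=0x3DCDA  (3 entries read)
#6 VA=0x7802018C2 (r,kernel):
  L0: frame=0x17 idx=30 entry=0x3E007 [P=1 RW=1 US=1 PS=0]
  L1: frame=0x3E idx=1 entry=0x3F007 [P=1 RW=1 US=1 PS=0]
  L2: frame=0x3F idx=1 entry=0x40007 [P=1 RW=1 US=1 PS=0]
  → PA=0x408C2  (3 entries read)
#7 VA=0x68000C3B8 (r,kernel):
  TLB hit vpn=0x68000C → PA=0x383B8

TLB: [["0x70260A", "0x21"], ["0x502005", "0x28"], ["0x381800", "0x31"], ["0x68000C", "0x38"], ["0x280209", "0x3D"], ["0x780201", "0x40"]]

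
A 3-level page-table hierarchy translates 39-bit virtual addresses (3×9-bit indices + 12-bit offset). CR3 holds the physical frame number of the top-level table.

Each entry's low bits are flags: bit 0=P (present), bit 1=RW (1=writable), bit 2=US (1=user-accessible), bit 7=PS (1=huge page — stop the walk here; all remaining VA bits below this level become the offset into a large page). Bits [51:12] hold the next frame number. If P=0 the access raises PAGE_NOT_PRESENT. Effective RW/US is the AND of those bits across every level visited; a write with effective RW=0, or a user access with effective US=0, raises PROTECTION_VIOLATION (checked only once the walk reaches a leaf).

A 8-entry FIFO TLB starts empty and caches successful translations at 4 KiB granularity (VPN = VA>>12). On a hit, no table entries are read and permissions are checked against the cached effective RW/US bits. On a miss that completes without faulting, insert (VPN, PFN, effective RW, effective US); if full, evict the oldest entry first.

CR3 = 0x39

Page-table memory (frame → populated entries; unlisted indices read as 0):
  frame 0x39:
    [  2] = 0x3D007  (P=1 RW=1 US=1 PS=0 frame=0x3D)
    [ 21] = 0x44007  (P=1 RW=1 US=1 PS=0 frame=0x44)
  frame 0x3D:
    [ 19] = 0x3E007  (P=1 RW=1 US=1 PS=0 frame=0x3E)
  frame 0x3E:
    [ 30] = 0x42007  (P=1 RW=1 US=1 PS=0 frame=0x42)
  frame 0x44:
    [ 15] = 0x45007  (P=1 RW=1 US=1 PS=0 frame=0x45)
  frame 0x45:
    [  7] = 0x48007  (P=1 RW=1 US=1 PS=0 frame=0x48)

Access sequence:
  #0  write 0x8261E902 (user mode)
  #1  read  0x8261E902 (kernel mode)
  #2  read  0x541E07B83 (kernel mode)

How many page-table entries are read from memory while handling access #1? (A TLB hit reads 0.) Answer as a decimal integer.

Trace:
#0 VA=0x8261E902 (w,user):
  L0: frame=0x39 idx=2 entry=0x3D007 [P=1 RW=1 US=1 PS=0]
  L1: frame=0x3D idx=19 entry=0x3E007 [P=1 RW=1 US=1 PS=0]
  L2: frame=0x3E idx=30 entry=0x42007 [P=1 RW=1 US=1 PS=0]
  ⇒ phys 0x42902  [3 reads]
#1 VA=0x8261E902 (r,kernel):
  TLB hit vpn=0x8261E → PA=0x42902
#2 VA=0x541E07B83 (r,kernel):
  L0: frame=0x39 idx=21 entry=0x44007 [P=1 RW=1 US=1 PS=0]
  L1: frame=0x44 idx=15 entry=0x45007 [P=1 RW=1 US=1 PS=0]
  L2: frame=0x45 idx=7 entry=0x48007 [P=1 RW=1 US=1 PS=0]
  ⇒ phys 0x48B83  [3 reads]

Entries read for #1: 0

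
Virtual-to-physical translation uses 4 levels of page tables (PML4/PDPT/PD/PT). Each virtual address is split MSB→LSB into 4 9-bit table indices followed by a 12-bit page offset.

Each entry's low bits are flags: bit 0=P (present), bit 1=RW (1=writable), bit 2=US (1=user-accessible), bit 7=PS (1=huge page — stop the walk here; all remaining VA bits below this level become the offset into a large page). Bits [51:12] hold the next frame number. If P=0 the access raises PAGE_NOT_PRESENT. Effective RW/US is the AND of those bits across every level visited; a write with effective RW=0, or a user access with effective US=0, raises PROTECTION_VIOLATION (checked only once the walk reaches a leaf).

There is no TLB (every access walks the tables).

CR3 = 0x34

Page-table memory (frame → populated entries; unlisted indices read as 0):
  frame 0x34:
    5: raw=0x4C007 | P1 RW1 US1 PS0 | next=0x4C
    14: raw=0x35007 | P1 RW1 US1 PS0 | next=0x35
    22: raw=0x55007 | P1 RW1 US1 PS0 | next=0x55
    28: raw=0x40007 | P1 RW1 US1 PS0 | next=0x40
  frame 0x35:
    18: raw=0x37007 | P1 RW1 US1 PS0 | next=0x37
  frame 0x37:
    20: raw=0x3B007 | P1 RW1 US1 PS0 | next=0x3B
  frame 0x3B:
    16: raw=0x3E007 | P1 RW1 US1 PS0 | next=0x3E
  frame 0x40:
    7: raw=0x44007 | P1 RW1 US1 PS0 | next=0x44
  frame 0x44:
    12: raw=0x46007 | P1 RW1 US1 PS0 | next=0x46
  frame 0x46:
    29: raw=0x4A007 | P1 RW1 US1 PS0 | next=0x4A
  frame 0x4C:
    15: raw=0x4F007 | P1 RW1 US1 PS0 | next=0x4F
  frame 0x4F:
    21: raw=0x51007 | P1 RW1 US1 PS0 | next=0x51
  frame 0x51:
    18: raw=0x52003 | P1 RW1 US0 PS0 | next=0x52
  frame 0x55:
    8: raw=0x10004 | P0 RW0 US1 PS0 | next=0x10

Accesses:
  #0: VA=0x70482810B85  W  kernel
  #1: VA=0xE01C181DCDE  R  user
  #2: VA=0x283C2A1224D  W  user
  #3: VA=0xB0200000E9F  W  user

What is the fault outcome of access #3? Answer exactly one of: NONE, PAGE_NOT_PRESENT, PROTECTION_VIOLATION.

Per-access translation:
#0 VA=0x70482810B85 (w,kernel):
  [0] read 0x34 idx=14: raw=0x35007 flags P=1 W=1 U=1 S=0
  [1] read 0x35 idx=18: raw=0x37007 flags P=1 W=1 U=1 S=0
  [2] read 0x37 idx=20: raw=0x3B007 flags P=1 W=1 U=1 S=0
  [3] read 0x3B idx=16: raw=0x3E007 flags P=1 W=1 U=1 S=0
  ✓ 0x3EB85  — 4 lookups
#1 VA=0xE01C181DCDE (r,user):
  [0] read 0x34 idx=28: raw=0x40007 flags P=1 W=1 U=1 S=0
  [1] read 0x40 idx=7: raw=0x44007 flags P=1 W=1 U=1 S=0
  [2] read 0x44 idx=12: raw=0x46007 flags P=1 W=1 U=1 S=0
  [3] read 0x46 idx=29: raw=0x4A007 flags P=1 W=1 U=1 S=0
  ✓ 0x4ACDE  — 4 lookups
#2 VA=0x283C2A1224D (w,user):
  [0] read 0x34 idx=5: raw=0x4C007 flags P=1 W=1 U=1 S=0
  [1] read 0x4C idx=15: raw=0x4F007 flags P=1 W=1 U=1 S=0
  [2] read 0x4F idx=21: raw=0x51007 flags P=1 W=1 U=1 S=0
  [3] read 0x51 idx=18: raw=0x52003 flags P=1 W=1 U=0 S=0
  ✗ PROTECTION_VIOLATION  [4 reads]
#3 VA=0xB0200000E9F (w,user):
  [0] read 0x34 idx=22: raw=0x55007 flags P=1 W=1 U=1 S=0
  [1] read 0x55 idx=8: raw=0x10004 flags P=0 W=0 U=1 S=0
  ✗ PAGE_NOT_PRESENT  [2 reads]

Access #3 fault: PAGE_NOT_PRESENT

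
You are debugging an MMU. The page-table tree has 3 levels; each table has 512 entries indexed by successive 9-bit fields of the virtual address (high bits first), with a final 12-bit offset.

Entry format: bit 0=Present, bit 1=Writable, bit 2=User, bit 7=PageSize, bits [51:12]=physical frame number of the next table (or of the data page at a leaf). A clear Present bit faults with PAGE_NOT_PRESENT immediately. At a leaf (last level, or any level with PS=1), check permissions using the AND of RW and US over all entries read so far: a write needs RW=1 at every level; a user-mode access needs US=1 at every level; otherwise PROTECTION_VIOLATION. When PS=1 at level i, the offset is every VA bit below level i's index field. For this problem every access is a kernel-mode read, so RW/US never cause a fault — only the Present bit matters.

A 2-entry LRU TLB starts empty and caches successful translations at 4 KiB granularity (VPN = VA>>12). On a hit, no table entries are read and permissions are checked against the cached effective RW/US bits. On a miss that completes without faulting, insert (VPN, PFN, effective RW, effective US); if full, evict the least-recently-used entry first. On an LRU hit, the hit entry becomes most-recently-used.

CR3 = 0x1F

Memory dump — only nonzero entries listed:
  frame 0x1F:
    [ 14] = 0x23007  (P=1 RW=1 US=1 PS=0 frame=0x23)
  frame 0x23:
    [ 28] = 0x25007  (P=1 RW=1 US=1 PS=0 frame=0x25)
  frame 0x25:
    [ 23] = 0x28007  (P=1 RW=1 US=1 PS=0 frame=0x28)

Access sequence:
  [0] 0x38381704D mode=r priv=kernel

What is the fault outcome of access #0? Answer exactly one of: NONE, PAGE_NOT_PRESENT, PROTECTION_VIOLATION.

Walk each access:
#0 VA=0x38381704D (r,kernel):
  lvl0: tbl 0x1F, slot 14 ⇒ 0x23007 (P1/RW1/US1/PS0)
  lvl1: tbl 0x23, slot 28 ⇒ 0x25007 (P1/RW1/US1/PS0)
  lvl2: tbl 0x25, slot 23 ⇒ 0x28007 (P1/RW1/US1/PS0)
  → PA=0x2804D  (3 entries read)

Access #0 fault: NONE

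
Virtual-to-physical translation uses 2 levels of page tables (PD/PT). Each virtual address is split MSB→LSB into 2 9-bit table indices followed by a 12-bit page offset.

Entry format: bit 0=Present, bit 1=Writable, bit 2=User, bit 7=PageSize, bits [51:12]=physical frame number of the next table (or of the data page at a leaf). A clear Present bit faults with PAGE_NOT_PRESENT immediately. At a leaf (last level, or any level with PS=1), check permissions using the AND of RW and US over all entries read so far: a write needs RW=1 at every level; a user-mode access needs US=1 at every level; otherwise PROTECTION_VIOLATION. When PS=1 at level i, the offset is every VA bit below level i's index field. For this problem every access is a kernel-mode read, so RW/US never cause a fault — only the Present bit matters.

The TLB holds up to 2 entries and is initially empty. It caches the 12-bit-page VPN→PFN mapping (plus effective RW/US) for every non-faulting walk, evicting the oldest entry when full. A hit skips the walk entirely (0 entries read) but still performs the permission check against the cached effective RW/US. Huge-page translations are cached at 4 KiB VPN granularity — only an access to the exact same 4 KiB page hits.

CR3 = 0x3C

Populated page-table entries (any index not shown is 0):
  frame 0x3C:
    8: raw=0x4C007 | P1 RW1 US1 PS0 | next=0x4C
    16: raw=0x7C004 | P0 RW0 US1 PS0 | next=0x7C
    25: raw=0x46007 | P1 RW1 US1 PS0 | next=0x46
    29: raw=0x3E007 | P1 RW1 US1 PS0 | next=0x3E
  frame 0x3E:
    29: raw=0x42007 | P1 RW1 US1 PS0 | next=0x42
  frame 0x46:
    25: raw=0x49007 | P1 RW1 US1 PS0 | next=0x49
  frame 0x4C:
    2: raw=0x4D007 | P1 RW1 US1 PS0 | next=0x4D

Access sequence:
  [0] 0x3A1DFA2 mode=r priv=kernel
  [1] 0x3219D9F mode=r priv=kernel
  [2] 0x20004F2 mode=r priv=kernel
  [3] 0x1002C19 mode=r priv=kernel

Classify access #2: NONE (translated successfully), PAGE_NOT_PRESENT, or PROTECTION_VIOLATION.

Per-access translation:
#0 VA=0x3A1DFA2 (r,kernel):
  [0] read 0x3C idx=29: raw=0x3E007 flags P=1 W=1 U=1 S=0
  [1] read 0x3E idx=29: raw=0x42007 flags P=1 W=1 U=1 S=0
  → PA=0x42FA2  (2 entries read)
#1 VA=0x3219D9F (r,kernel):
  [0] read 0x3C idx=25: raw=0x46007 flags P=1 W=1 U=1 S=0
  [1] read 0x46 idx=25: raw=0x49007 flags P=1 W=1 U=1 S=0
  → PA=0x49D9F  (2 entries read)
#2 VA=0x20004F2 (r,kernel):
  [0] read 0x3C idx=16: raw=0x7C004 flags P=0 W=0 U=1 S=0
  → PAGE_NOT_PRESENT  (1 entries read)
#3 VA=0x1002C19 (r,kernel):
  [0] read 0x3C idx=8: raw=0x4C007 flags P=1 W=1 U=1 S=0
  [1] read 0x4C idx=2: raw=0x4D007 flags P=1 W=1 U=1 S=0
  → PA=0x4DC19  (2 entries read)

Access #2 fault: PAGE_NOT_PRESENT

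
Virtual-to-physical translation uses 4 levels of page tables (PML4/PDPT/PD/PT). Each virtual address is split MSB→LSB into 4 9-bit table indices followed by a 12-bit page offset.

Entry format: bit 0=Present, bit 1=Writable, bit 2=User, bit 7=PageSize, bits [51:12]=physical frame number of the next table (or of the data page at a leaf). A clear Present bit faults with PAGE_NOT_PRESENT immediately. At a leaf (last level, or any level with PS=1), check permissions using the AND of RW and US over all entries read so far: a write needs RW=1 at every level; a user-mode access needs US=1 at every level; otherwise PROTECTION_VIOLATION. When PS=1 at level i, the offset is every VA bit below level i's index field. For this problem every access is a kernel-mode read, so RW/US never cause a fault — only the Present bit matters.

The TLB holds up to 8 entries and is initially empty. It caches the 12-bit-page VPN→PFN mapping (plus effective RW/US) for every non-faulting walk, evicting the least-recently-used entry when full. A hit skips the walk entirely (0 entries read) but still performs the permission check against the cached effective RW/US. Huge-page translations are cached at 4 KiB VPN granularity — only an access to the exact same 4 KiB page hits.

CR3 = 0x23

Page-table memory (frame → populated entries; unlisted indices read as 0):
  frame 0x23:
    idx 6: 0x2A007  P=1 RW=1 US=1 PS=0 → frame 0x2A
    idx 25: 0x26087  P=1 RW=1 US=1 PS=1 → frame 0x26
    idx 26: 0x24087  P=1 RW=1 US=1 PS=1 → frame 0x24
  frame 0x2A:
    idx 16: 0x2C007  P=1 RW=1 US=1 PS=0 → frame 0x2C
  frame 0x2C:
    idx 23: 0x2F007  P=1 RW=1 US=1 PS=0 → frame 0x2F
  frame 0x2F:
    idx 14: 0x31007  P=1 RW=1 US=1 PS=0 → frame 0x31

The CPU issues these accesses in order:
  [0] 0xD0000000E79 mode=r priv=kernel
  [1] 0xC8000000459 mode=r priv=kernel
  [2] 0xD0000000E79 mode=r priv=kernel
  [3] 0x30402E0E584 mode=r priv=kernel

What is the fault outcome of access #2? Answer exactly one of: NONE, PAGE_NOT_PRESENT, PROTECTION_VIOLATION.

Per-access translation:
#0 VA=0xD0000000E79 (r,kernel):
  lvl0: tbl 0x23, slot 26 ⇒ 0x24087 (P1/RW1/US1/PS1)
  ✓ 0x24E79 (huge @L0)  — 1 lookups
#1 VA=0xC8000000459 (r,kernel):
  lvl0: tbl 0x23, slot 25 ⇒ 0x26087 (P1/RW1/US1/PS1)
  ✓ 0x26459 (huge @L0)  — 1 lookups
#2 VA=0xD0000000E79 (r,kernel):
  TLB hit vpn=0xD0000000 → PA=0x24E79
#3 VA=0x30402E0E584 (r,kernel):
  lvl0: tbl 0x23, slot 6 ⇒ 0x2A007 (P1/RW1/US1/PS0)
  lvl1: tbl 0x2A, slot 16 ⇒ 0x2C007 (P1/RW1/US1/PS0)
  lvl2: tbl 0x2C, slot 23 ⇒ 0x2F007 (P1/RW1/US1/PS0)
  lvl3: tbl 0x2F, slot 14 ⇒ 0x31007 (P1/RW1/US1/PS0)
  ✓ 0x31584  — 4 lookups

Access #2 fault: NONE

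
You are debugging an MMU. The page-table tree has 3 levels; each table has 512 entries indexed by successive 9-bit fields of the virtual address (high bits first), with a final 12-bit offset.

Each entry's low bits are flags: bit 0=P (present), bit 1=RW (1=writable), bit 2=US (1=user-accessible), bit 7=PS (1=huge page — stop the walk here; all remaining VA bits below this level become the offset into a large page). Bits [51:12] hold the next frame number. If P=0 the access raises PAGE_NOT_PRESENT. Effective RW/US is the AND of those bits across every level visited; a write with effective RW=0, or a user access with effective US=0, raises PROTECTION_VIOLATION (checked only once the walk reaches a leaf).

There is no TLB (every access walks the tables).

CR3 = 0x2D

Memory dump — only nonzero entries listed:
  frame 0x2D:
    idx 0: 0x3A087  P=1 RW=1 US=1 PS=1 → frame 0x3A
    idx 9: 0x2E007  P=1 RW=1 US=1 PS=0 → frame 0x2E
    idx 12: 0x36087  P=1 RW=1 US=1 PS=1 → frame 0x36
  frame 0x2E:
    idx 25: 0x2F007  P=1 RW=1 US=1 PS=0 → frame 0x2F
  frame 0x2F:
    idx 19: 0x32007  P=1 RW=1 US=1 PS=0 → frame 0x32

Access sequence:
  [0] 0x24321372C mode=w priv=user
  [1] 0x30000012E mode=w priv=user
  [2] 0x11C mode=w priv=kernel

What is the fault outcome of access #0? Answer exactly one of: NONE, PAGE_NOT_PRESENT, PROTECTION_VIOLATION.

Trace:
#0 VA=0x24321372C (w,user):
  [0] read 0x2D idx=9: raw=0x2E007 flags P=1 W=1 U=1 S=0
  [1] read 0x2E idx=25: raw=0x2F007 flags P=1 W=1 U=1 S=0
  [2] read 0x2F idx=19: raw=0x32007 flags P=1 W=1 U=1 S=0
  → PA=0x3272C  (3 entries read)
#1 VA=0x30000012E (w,user):
  [0] read 0x2D idx=12: raw=0x36087 flags P=1 W=1 U=1 S=1
  → PA=0x3612E (huge @L0)  (1 entries read)
#2 VA=0x11C (w,kernel):
  [0] read 0x2D idx=0: raw=0x3A087 flags P=1 W=1 U=1 S=1
  → PA=0x3A11C (huge @L0)  (1 entries read)

Access #0 fault: NONE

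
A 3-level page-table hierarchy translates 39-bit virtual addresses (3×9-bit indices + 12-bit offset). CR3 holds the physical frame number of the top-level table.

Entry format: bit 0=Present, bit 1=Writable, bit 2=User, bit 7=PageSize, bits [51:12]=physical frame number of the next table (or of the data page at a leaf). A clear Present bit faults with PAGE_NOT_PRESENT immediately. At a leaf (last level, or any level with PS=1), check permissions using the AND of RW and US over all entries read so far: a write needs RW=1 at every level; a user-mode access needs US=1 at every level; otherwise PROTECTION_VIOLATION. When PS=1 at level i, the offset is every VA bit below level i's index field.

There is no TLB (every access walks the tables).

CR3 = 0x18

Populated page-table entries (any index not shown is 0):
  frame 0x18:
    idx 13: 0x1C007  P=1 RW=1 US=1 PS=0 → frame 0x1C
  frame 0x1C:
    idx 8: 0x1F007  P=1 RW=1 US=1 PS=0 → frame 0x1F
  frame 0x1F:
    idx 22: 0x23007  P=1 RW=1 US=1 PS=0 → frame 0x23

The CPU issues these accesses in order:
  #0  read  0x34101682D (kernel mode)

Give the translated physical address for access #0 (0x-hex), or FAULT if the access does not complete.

Walk each access:
#0 VA=0x34101682D (r,kernel):
  [0] read 0x18 idx=13: raw=0x1C007 flags P=1 W=1 U=1 S=0
  [1] read 0x1C idx=8: raw=0x1F007 flags P=1 W=1 U=1 S=0
  [2] read 0x1F idx=22: raw=0x23007 flags P=1 W=1 U=1 S=0
  ⇒ phys 0x2382D  [3 reads]

Access #0 PA: 0x2382D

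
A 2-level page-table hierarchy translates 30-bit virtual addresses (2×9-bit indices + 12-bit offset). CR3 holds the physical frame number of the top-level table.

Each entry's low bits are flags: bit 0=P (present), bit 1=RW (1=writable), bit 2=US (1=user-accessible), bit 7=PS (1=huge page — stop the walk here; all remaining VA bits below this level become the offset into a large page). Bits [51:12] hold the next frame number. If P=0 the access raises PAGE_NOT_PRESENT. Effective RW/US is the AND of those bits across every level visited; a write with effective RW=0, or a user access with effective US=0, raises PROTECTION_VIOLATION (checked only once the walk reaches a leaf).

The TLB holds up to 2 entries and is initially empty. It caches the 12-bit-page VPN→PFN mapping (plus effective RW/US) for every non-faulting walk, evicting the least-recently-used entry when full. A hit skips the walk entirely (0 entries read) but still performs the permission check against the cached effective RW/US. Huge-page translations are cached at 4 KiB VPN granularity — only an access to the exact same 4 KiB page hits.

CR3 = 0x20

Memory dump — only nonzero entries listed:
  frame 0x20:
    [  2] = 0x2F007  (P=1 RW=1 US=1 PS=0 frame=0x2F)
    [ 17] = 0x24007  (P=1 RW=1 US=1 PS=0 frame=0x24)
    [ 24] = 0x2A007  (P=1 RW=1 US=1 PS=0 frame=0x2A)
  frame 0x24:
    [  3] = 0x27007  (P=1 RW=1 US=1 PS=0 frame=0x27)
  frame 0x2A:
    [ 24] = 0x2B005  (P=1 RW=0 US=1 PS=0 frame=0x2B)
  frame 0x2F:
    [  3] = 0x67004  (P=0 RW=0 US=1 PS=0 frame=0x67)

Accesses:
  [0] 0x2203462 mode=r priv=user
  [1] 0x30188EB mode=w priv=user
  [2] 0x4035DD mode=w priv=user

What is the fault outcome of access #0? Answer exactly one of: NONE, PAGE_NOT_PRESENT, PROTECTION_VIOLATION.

Per-access translation:
#0 VA=0x2203462 (r,user):
  lvl0: tbl 0x20, slot 17 ⇒ 0x24007 (P1/RW1/US1/PS0)
  lvl1: tbl 0x24, slot 3 ⇒ 0x27007 (P1/RW1/US1/PS0)
  → PA=0x27462  (2 entries read)
#1 VA=0x30188EB (w,user):
  lvl0: tbl 0x20, slot 24 ⇒ 0x2A007 (P1/RW1/US1/PS0)
  lvl1: tbl 0x2A, slot 24 ⇒ 0x2B005 (P1/RW0/US1/PS0)
  ✗ PROTECTION_VIOLATION  [2 reads]
#2 VA=0x4035DD (w,user):
  lvl0: tbl 0x20, slot 2 ⇒ 0x2F007 (P1/RW1/US1/PS0)
  lvl1: tbl 0x2F, slot 3 ⇒ 0x67004 (P0/RW0/US1/PS0)
  ✗ PAGE_NOT_PRESENT  [2 reads]

Access #0 fault: NONE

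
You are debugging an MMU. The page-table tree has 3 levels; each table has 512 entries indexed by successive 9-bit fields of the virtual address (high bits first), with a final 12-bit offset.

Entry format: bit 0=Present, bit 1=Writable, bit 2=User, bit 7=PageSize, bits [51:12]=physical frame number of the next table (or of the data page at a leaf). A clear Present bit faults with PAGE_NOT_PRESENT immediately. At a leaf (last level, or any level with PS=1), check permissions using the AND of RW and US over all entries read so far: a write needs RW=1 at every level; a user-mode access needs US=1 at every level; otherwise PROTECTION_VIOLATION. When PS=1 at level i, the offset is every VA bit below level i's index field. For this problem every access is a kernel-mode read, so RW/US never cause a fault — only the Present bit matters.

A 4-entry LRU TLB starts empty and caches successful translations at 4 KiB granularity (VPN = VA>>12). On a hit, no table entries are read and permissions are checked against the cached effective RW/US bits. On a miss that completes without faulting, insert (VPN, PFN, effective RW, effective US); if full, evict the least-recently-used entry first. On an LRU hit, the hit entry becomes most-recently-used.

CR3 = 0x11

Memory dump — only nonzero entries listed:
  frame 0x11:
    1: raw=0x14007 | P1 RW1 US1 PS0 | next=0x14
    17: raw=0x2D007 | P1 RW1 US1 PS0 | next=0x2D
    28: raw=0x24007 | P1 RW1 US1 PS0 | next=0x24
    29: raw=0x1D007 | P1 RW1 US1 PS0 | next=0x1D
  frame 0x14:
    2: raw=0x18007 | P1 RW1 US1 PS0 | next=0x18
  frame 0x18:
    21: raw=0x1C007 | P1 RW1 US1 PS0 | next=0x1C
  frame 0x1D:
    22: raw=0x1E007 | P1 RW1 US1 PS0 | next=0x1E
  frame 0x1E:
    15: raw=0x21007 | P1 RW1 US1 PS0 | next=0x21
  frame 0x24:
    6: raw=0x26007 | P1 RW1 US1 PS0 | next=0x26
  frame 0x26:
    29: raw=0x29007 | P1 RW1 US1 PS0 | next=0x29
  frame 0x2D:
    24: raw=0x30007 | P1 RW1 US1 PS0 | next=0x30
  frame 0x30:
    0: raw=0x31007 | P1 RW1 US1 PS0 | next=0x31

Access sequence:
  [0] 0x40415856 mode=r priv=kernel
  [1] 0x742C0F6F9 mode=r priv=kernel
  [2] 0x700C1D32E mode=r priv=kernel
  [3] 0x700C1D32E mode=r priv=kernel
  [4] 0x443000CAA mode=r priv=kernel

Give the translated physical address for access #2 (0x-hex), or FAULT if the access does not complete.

Walk each access:
#0 VA=0x40415856 (r,kernel):
  lvl0: tbl 0x11, slot 1 ⇒ 0x14007 (P1/RW1/US1/PS0)
  lvl1: tbl 0x14, slot 2 ⇒ 0x18007 (P1/RW1/US1/PS0)
  lvl2: tbl 0x18, slot 21 ⇒ 0x1C007 (P1/RW1/US1/PS0)
  ✓ 0x1C856  — 3 lookups
#1 VA=0x742C0F6F9 (r,kernel):
  lvl0: tbl 0x11, slot 29 ⇒ 0x1D007 (P1/RW1/US1/PS0)
  lvl1: tbl 0x1D, slot 22 ⇒ 0x1E007 (P1/RW1/US1/PS0)
  lvl2: tbl 0x1E, slot 15 ⇒ 0x21007 (P1/RW1/US1/PS0)
  ✓ 0x216F9  — 3 lookups
#2 VA=0x700C1D32E (r,kernel):
  lvl0: tbl 0x11, slot 28 ⇒ 0x24007 (P1/RW1/US1/PS0)
  lvl1: tbl 0x24, slot 6 ⇒ 0x26007 (P1/RW1/US1/PS0)
  lvl2: tbl 0x26, slot 29 ⇒ 0x29007 (P1/RW1/US1/PS0)
  ✓ 0x2932E  — 3 lookups
#3 VA=0x700C1D32E (r,kernel):
  TLB hit vpn=0x700C1D → PA=0x2932E
#4 VA=0x443000CAA (r,kernel):
  lvl0: tbl 0x11, slot 17 ⇒ 0x2D007 (P1/RW1/US1/PS0)
  lvl1: tbl 0x2D, slot 24 ⇒ 0x30007 (P1/RW1/US1/PS0)
  lvl2: tbl 0x30, slot 0 ⇒ 0x31007 (P1/RW1/US1/PS0)
  ✓ 0x31CAA  — 3 lookups

Access #2 PA: 0x2932E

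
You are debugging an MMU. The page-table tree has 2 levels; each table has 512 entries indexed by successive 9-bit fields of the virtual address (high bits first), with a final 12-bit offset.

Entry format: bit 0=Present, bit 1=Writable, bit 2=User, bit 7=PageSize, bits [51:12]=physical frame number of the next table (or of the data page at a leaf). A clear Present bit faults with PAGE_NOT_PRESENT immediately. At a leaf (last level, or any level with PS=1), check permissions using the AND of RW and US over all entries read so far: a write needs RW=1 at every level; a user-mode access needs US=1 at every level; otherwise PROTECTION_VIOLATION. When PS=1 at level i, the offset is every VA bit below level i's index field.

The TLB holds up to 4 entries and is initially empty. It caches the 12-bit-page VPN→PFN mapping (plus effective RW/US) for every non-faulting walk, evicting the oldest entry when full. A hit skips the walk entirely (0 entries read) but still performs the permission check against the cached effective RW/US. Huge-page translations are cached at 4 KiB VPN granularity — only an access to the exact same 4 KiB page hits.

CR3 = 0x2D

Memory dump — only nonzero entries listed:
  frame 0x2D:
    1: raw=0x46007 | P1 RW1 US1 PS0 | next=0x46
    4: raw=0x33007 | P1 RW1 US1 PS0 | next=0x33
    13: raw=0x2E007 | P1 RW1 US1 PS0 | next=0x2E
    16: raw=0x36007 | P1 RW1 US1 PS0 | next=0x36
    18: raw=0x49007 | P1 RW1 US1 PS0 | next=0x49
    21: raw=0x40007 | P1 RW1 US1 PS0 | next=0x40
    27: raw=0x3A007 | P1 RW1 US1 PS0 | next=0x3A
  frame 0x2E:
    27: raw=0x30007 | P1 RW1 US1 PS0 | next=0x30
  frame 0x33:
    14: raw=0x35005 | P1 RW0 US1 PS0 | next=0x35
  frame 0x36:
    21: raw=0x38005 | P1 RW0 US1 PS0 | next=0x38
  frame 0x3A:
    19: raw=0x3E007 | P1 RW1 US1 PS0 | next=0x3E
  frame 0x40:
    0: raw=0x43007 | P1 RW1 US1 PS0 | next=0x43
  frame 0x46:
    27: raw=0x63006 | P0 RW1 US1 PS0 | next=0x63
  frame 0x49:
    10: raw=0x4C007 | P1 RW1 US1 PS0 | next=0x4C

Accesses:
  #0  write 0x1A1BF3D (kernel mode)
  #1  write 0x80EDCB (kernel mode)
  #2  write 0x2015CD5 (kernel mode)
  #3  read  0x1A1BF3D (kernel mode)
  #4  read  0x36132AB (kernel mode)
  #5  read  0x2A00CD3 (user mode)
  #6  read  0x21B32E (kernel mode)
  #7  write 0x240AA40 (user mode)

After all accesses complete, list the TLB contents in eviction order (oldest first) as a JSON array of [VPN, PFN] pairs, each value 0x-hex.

Per-access translation:
#0 VA=0x1A1BF3D (w,kernel):
  [0] read 0x2D idx=13: raw=0x2E007 flags P=1 W=1 U=1 S=0
  [1] read 0x2E idx=27: raw=0x30007 flags P=1 W=1 U=1 S=0
  → PA=0x30F3D  (2 entries read)
#1 VA=0x80EDCB (w,kernel):
  [0] read 0x2D idx=4: raw=0x33007 flags P=1 W=1 U=1 S=0
  [1] read 0x33 idx=14: raw=0x35005 flags P=1 W=0 U=1 S=0
  → PROTECTION_VIOLATION  (2 entries read)
#2 VA=0x2015CD5 (w,kernel):
  [0] read 0x2D idx=16: raw=0x36007 flags P=1 W=1 U=1 S=0
  [1] read 0x36 idx=21: raw=0x38005 flags P=1 W=0 U=1 S=0
  → PROTECTION_VIOLATION  (2 entries read)
#3 VA=0x1A1BF3D (r,kernel):
  TLB hit vpn=0x1A1B → PA=0x30F3D
#4 VA=0x36132AB (r,kernel):
  [0] read 0x2D idx=27: raw=0x3A007 flags P=1 W=1 U=1 S=0
  [1] read 0x3A idx=19: raw=0x3E007 flags P=1 W=1 U=1 S=0
  → PA=0x3E2AB  (2 entries read)
#5 VA=0x2A00CD3 (r,user):
  [0] read 0x2D idx=21: raw=0x40007 flags P=1 W=1 U=1 S=0
  [1] read 0x40 idx=0: raw=0x43007 flags P=1 W=1 U=1 S=0
  → PA=0x43CD3  (2 entries read)
#6 VA=0x21B32E (r,kernel):
  [0] read 0x2D idx=1: raw=0x46007 flags P=1 W=1 U=1 S=0
  [1] read 0x46 idx=27: raw=0x63006 flags P=0 W=1 U=1 S=0
  → PAGE_NOT_PRESENT  (2 entries read)
#7 VA=0x240AA40 (w,user):
  [0] read 0x2D idx=18: raw=0x49007 flags P=1 W=1 U=1 S=0
  [1] read 0x49 idx=10: raw=0x4C007 flags P=1 W=1 U=1 S=0
  → PA=0x4CA40  (2 entries read)

TLB: [["0x1A1B", "0x30"], ["0x3613", "0x3E"], ["0x2A00", "0x43"], ["0x240A", "0x4C"]]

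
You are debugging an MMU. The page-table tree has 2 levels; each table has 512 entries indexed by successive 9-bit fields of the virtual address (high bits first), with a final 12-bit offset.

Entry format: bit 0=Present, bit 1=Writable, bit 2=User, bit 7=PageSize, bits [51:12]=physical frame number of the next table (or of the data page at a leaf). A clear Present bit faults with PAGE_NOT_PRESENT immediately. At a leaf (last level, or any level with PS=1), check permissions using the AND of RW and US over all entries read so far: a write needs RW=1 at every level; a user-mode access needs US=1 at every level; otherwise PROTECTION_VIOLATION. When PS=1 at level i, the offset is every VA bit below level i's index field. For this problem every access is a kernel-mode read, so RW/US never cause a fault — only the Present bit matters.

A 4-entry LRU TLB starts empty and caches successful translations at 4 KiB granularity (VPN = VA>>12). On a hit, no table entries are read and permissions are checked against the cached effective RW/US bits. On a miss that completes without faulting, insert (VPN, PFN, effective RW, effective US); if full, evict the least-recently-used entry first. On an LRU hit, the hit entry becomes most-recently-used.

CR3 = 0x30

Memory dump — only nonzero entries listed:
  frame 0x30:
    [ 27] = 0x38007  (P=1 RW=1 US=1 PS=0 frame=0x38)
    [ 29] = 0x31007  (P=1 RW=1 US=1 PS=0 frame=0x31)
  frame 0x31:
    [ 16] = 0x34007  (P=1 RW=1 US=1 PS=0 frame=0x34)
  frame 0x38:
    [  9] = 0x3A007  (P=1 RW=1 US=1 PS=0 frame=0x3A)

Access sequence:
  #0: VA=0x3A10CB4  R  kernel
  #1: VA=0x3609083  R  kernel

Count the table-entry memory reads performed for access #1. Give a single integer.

Walk each access:
#0 VA=0x3A10CB4 (r,kernel):
  lvl0: tbl 0x30, slot 29 ⇒ 0x31007 (P1/RW1/US1/PS0)
  lvl1: tbl 0x31, slot 16 ⇒ 0x34007 (P1/RW1/US1/PS0)
  ✓ 0x34CB4  — 2 lookups
#1 VA=0x3609083 (r,kernel):
  lvl0: tbl 0x30, slot 27 ⇒ 0x38007 (P1/RW1/US1/PS0)
  lvl1: tbl 0x38, slot 9 ⇒ 0x3A007 (P1/RW1/US1/PS0)
  ✓ 0x3A083  — 2 lookups

Entries read for #1: 2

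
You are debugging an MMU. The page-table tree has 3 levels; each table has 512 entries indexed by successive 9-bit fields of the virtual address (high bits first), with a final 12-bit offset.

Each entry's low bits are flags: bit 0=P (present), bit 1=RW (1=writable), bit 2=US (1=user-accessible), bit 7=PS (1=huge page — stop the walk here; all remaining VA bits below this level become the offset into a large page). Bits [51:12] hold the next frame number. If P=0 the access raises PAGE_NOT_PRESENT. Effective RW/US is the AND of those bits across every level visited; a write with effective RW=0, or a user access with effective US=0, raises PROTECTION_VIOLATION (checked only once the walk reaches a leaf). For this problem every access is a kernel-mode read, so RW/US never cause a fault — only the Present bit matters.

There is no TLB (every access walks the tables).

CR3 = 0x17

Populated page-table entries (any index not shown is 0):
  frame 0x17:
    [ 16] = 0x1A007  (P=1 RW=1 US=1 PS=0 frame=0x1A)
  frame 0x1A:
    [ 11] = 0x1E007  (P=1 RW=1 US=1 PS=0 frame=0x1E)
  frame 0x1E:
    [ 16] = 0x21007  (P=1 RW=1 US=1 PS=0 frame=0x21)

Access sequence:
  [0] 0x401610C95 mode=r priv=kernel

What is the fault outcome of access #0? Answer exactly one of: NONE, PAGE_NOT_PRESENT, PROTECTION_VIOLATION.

Per-access translation:
#0 VA=0x401610C95 (r,kernel):
  L0: frame=0x17 idx=16 entry=0x1A007 [P=1 RW=1 US=1 PS=0]
  L1: frame=0x1A idx=11 entry=0x1E007 [P=1 RW=1 US=1 PS=0]
  L2: frame=0x1E idx=16 entry=0x21007 [P=1 RW=1 US=1 PS=0]
  → PA=0x21C95  (3 entries read)

Access #0 fault: NONE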